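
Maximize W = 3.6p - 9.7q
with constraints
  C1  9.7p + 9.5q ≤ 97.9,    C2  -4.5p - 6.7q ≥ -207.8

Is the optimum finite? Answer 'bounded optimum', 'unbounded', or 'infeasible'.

unbounded

From the feasible point (-131817/2224, 157511/2224), moving in the direction (9.5, -9.7) keeps every constraint satisfied while W increases without bound.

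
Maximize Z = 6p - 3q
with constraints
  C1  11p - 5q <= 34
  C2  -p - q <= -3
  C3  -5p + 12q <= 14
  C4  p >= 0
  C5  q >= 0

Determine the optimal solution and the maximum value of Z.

p = 34/11, q = 0, maximum Z = 204/11

Vertices and Z = 6p - 3q:
  (478/107, 324/107) → Z = 1896/107
  (34/11, 0) → Z = 204/11
  (22/17, 29/17) → Z = 45/17
  (3, 0) → Z = 18

At the optimal vertex, 11p - 5q = 34 and q = 0.
Solving simultaneously gives p = 34/11, q = 0.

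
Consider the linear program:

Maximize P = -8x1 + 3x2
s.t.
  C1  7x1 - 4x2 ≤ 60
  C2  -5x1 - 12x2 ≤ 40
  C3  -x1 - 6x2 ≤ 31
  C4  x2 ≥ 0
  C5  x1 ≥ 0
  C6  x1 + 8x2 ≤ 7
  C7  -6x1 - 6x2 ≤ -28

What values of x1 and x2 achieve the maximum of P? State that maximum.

x1 = 13/3, x2 = 1/3, maximum P = -101/3

Corner points and P = -8x1 + 3x2:
  (7, 0) → P = -56
  (14/3, 0) → P = -112/3
  (13/3, 1/3) → P = -101/3

The binding constraints are x1 + 8x2 = 7 and -6x1 - 6x2 = -28.
Solving simultaneously gives x1 = 13/3, x2 = 1/3.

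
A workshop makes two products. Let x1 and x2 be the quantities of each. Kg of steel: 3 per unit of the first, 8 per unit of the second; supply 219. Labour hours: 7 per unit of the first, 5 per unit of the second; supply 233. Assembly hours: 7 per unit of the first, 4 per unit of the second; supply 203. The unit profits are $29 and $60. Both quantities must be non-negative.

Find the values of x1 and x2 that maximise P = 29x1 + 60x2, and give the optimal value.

Feasible corners and P = 29x1 + 60x2:
  (0, 0) → P = 0
  (0, 219/8) → P = 3285/2
  (29, 0) → P = 841
  (17, 21) → P = 1753

The optimum lies where 3x1 + 8x2 = 219 and 7x1 + 4x2 = 203.
Solving simultaneously gives x1 = 17, x2 = 21.

x1 = 17, x2 = 21, maximum P = 1753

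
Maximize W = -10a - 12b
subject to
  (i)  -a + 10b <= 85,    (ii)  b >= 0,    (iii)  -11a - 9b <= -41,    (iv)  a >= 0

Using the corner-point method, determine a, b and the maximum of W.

Corner points and W = -10a - 12b:
  (0, 17/2) → W = -102
  (41/11, 0) → W = -410/11
  (0, 41/9) → W = -164/3
The feasible region is unbounded (it extends along (10, 1), (1, 0)), but W strictly decreases along every unbounded feasible direction, so there is no improving ray and the maximum is attained at a vertex.

The binding constraints are b = 0 and -11a - 9b = -41.
Solving simultaneously gives a = 41/11, b = 0.

a = 41/11, b = 0, maximum W = -410/11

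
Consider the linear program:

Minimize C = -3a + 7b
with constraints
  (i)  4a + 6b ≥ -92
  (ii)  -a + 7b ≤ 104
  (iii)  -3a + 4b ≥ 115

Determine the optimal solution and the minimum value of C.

a = -529/17, b = 92/17, minimum C = 2231/17

Feasible corners and C = -3a + 7b:
  (-634/17, 162/17) → C = 3036/17
  (-529/17, 92/17) → C = 2231/17
  (-389/17, 197/17) → C = 2546/17

At the optimal vertex, 4a + 6b = -92 and -3a + 4b = 115.
Solving simultaneously gives a = -529/17, b = 92/17.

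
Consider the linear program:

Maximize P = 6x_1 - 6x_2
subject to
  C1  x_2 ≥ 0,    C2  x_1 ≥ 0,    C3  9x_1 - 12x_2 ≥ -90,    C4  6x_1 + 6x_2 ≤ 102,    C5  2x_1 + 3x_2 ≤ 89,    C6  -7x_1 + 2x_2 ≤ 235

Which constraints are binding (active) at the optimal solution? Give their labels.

C1 and C4

Vertices and P = 6x_1 - 6x_2:
  (0, 0) → P = 0
  (17, 0) → P = 102
  (0, 15/2) → P = -45
  (38/7, 81/7) → P = -258/7

The maximum is at (17, 0). Substituting into each constraint, equality holds for C1 and C4; the remaining constraints have slack.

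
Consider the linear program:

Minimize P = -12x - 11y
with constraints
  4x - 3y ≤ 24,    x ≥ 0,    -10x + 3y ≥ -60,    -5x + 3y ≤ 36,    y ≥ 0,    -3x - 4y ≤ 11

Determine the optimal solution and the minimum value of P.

x = 96/5, y = 44, minimum P = -3572/5

Extreme points and P = -12x - 11y:
  (6, 0) → P = -72
  (0, 12) → P = -132
  (0, 0) → P = 0
  (96/5, 44) → P = -3572/5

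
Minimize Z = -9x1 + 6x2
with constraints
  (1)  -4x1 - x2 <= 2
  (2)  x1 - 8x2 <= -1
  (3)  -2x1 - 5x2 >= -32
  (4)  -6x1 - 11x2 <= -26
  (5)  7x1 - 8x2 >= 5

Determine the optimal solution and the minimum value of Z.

x1 = 251/21, x2 = 34/21, minimum Z = -685/7

The binding constraints are x1 - 8x2 = -1 and -2x1 - 5x2 = -32.
Solving simultaneously gives x1 = 251/21, x2 = 34/21.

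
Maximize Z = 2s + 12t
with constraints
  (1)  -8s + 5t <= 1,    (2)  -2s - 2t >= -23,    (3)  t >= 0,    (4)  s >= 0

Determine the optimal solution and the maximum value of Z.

The binding constraints are -8s + 5t = 1 and -2s - 2t = -23.
Solving simultaneously gives s = 113/26, t = 93/13.

s = 113/26, t = 93/13, maximum Z = 1229/13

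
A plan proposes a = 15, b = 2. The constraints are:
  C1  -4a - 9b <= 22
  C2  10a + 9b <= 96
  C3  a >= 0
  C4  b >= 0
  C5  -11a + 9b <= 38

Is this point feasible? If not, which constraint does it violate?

Constraint C2: 10a + 9b = 168, which is not ≤ 96. All other constraints are satisfied.

not feasible — violates C2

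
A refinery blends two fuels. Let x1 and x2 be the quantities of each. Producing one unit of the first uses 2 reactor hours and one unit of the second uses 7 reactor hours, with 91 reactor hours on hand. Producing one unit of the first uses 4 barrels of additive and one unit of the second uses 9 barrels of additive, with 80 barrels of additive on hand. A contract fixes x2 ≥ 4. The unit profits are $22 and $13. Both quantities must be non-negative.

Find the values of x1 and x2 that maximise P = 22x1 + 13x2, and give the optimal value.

x1 = 11, x2 = 4, maximum P = 294

Corner points and P = 22x1 + 13x2:
  (0, 80/9) → P = 1040/9
  (0, 4) → P = 52
  (11, 4) → P = 294

The optimum lies where 4x1 + 9x2 = 80 and x2 = 4.
Solving simultaneously gives x1 = 11, x2 = 4.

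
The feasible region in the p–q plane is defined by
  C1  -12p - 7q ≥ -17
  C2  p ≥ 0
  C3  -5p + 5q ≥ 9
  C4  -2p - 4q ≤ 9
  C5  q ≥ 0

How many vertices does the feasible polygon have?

Pairwise boundary intersections that survive every other constraint:
  (0, 17/7)
  (22/95, 193/95)
  (0, 9/5)

3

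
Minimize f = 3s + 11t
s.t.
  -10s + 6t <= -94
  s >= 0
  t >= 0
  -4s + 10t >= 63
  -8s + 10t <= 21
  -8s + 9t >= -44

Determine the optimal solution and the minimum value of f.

Corner points and f = 3s + 11t:
  (659/38, 503/38) → f = 3755/19
  (41/2, 37/2) → f = 265
  (1007/44, 170/11) → f = 10501/44
  (629/8, 65) → f = 7607/8

The binding constraints are -10s + 6t = -94 and -4s + 10t = 63.
Solving simultaneously gives s = 659/38, t = 503/38.

s = 659/38, t = 503/38, minimum f = 3755/19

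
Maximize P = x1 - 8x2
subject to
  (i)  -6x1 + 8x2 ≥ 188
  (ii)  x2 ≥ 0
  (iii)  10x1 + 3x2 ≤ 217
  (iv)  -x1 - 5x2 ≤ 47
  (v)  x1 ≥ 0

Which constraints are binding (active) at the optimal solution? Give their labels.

Vertices and P = x1 - 8x2:
  (586/49, 1591/49) → P = -12142/49
  (0, 47/2) → P = -188
  (0, 217/3) → P = -1736/3

The maximum is at (0, 47/2). Substituting into each constraint, equality holds for (i) and (v); the remaining constraints have slack.

(i) and (v)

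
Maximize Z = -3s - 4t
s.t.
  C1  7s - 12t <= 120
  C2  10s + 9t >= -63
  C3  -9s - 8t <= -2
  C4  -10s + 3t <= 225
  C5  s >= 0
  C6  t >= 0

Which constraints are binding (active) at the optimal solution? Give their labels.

C3 and C6

Extreme points and Z = -3s - 4t:
  (120/7, 0) → Z = -360/7
  (0, 1/4) → Z = -1
  (2/9, 0) → Z = -2/3
  (0, 75) → Z = -300
The feasible region is unbounded (it extends along (12, 7), (3, 10)), but Z strictly decreases along every unbounded feasible direction, so there is no improving ray and the maximum is attained at a vertex.

The maximum is at (2/9, 0). Substituting into each constraint, equality holds for C3 and C6; the remaining constraints have slack.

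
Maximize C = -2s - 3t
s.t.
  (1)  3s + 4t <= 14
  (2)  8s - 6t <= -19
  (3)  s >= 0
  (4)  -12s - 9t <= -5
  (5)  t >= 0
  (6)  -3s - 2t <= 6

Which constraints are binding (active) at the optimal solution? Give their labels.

(2) and (3)

Extreme points and C = -2s - 3t:
  (4/25, 169/50) → C = -523/50
  (0, 7/2) → C = -21/2
  (0, 19/6) → C = -19/2

The maximum is at (0, 19/6). Substituting into each constraint, equality holds for (2) and (3); the remaining constraints have slack.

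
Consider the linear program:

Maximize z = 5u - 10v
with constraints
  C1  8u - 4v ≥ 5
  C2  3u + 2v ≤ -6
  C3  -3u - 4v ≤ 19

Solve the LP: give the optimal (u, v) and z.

u = 7/3, v = -13/2, maximum z = 230/3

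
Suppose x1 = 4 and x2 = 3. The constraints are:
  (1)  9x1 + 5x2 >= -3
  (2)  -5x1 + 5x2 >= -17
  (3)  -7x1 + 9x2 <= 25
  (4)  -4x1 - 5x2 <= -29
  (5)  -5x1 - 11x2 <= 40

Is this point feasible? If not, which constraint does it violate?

(1): 51 ≥ -3 ✓
(2): -5 ≥ -17 ✓
(3): -1 ≤ 25 ✓
(4): -31 ≤ -29 ✓
(5): -53 ≤ 40 ✓

feasible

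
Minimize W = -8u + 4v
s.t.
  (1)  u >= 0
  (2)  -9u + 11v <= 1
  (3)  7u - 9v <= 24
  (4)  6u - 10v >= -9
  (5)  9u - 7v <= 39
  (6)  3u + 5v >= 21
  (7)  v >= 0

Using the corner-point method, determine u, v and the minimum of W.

Feasible corners and W = -8u + 4v:
  (89/24, 25/8) → W = -103/6
  (113/39, 32/13) → W = -40/3
  (183/32, 57/32) → W = -309/8
  (309/62, 75/62) → W = -1086/31
  (151/16, 105/16) → W = -197/4

The optimum lies where 6u - 10v = -9 and 9u - 7v = 39.
Solving simultaneously gives u = 151/16, v = 105/16.

u = 151/16, v = 105/16, minimum W = -197/4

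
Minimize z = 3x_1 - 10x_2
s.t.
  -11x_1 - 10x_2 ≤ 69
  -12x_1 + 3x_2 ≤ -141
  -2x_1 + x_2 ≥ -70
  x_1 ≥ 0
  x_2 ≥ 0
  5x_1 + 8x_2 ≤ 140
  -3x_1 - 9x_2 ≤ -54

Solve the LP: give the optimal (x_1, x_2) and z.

Feasible corners and z = 3x_1 - 10x_2:
  (516/37, 325/37) → z = -46
  (159/13, 25/13) → z = 227/13
  (28, 0) → z = 84
  (18, 0) → z = 54

The binding constraints are -12x_1 + 3x_2 = -141 and 5x_1 + 8x_2 = 140.
Solving simultaneously gives x_1 = 516/37, x_2 = 325/37.

x_1 = 516/37, x_2 = 325/37, minimum z = -46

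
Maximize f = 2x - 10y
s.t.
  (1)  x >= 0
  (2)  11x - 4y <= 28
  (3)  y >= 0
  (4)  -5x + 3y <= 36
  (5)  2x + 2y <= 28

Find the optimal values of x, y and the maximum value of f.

At the optimal vertex, 11x - 4y = 28 and y = 0.
Solving simultaneously gives x = 28/11, y = 0.

x = 28/11, y = 0, maximum f = 56/11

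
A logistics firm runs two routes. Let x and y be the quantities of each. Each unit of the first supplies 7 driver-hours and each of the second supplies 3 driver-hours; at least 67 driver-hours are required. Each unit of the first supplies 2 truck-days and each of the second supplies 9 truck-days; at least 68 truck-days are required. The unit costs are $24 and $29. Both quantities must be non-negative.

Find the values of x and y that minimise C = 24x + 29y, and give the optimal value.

Vertices and C = 24x + 29y:
  (0, 67/3) → C = 1943/3
  (34, 0) → C = 816
  (7, 6) → C = 342
The feasible region is unbounded (it extends along (0, 1), (1, 0)), but C strictly increases along every unbounded feasible direction, so there is no improving ray and the minimum is attained at a vertex.

x = 7, y = 6, minimum C = 342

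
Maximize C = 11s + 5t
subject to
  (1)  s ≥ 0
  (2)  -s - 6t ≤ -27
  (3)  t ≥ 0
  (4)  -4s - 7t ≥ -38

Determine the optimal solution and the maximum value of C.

s = 39/17, t = 70/17, maximum C = 779/17

Vertices and C = 11s + 5t:
  (0, 9/2) → C = 45/2
  (0, 38/7) → C = 190/7
  (39/17, 70/17) → C = 779/17

The binding constraints are -s - 6t = -27 and -4s - 7t = -38.
Solving simultaneously gives s = 39/17, t = 70/17.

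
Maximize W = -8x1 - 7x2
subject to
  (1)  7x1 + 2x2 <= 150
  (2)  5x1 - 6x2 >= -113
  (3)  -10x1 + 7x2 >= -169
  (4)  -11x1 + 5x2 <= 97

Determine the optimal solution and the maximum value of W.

Feasible corners and W = -8x1 - 7x2:
  (337/26, 1541/52) → W = -16179/52
  (1388/69, 317/69) → W = -4441/23
  (-17/41, 758/41) → W = -5170/41
  (-508/9, -943/9) → W = 1185

x1 = -508/9, x2 = -943/9, maximum W = 1185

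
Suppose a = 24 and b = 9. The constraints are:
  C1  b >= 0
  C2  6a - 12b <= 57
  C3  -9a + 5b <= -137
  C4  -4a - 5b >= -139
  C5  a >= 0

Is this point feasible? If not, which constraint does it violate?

not feasible — violates C4

Constraint C4: -4a - 5b = -141, which is not ≥ -139. All other constraints are satisfied.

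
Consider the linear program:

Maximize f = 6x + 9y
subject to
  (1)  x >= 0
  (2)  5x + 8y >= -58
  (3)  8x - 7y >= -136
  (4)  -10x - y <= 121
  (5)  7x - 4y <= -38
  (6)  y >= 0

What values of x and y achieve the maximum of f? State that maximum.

x = 278/17, y = 648/17, maximum f = 7500/17

Corner points and f = 6x + 9y:
  (0, 136/7) → f = 1224/7
  (0, 19/2) → f = 171/2
  (278/17, 648/17) → f = 7500/17

The optimum lies where 8x - 7y = -136 and 7x - 4y = -38.
Solving simultaneously gives x = 278/17, y = 648/17.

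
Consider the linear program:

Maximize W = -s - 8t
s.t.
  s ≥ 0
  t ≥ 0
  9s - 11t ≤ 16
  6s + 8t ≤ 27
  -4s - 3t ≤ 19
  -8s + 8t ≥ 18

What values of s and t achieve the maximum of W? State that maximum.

Feasible corners and W = -s - 8t:
  (0, 27/8) → W = -27
  (0, 9/4) → W = -18
  (9/14, 81/28) → W = -333/14

The binding constraints are s = 0 and -8s + 8t = 18.
Solving simultaneously gives s = 0, t = 9/4.

s = 0, t = 9/4, maximum W = -18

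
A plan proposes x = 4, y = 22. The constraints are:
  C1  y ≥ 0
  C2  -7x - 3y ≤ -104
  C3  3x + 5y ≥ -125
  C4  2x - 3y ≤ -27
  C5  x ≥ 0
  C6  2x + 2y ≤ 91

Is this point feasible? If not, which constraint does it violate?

Constraint C2: -7x - 3y = -94, which is not ≤ -104. All other constraints are satisfied.

not feasible — violates C2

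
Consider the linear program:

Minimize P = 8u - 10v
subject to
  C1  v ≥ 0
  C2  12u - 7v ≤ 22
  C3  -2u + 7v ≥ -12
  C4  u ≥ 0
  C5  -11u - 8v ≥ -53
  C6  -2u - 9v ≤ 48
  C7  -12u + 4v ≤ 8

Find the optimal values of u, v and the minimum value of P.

Vertices and P = 8u - 10v:
  (11/6, 0) → P = 44/3
  (0, 0) → P = 0
  (547/173, 394/173) → P = 436/173
  (0, 2) → P = -20
  (37/35, 181/35) → P = -1514/35

u = 37/35, v = 181/35, minimum P = -1514/35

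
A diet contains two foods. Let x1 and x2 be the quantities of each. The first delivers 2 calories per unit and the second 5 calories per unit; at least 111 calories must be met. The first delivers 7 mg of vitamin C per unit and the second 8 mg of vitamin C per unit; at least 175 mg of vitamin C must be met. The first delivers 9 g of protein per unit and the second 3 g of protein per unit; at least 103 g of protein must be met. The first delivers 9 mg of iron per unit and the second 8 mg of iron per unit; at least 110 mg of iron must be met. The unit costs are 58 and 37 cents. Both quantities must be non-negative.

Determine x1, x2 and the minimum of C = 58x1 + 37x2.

Feasible corners and C = 58x1 + 37x2:
  (0, 103/3) → C = 3811/3
  (111/2, 0) → C = 3219
  (14/3, 61/3) → C = 1023
The feasible region is unbounded (it extends along (0, 1), (1, 0)), but C strictly increases along every unbounded feasible direction, so there is no improving ray and the minimum is attained at a vertex.

The optimum lies where 2x1 + 5x2 = 111 and 9x1 + 3x2 = 103.
Solving simultaneously gives x1 = 14/3, x2 = 61/3.

x1 = 14/3, x2 = 61/3, minimum C = 1023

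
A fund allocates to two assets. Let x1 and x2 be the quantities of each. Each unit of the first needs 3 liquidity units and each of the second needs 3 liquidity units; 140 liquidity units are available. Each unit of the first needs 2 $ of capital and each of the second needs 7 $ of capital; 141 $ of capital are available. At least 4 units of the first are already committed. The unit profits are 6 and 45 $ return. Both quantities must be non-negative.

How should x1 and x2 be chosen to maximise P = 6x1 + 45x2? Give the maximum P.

x1 = 4, x2 = 19, maximum P = 879

Feasible corners and P = 6x1 + 45x2:
  (140/3, 0) → P = 280
  (4, 0) → P = 24
  (557/15, 143/15) → P = 3259/5
  (4, 19) → P = 879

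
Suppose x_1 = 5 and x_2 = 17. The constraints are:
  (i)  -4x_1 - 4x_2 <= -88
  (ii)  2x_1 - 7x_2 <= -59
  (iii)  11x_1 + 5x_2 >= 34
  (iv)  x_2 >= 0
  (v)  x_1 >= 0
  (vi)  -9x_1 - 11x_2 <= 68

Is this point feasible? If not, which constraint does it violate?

(i): -88 ≤ -88 ✓
(ii): -109 ≤ -59 ✓
(iii): 140 ≥ 34 ✓
(iv): 17 ≥ 0 ✓
(v): 5 ≥ 0 ✓
(vi): -232 ≤ 68 ✓

feasible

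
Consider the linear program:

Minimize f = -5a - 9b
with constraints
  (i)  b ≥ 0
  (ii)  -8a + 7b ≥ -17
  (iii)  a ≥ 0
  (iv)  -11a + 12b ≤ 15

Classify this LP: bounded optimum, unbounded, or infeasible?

Feasible corners and f = -5a - 9b:
  (17/8, 0) → f = -85/8
  (0, 0) → f = 0
  (309/19, 307/19) → f = -4308/19
  (0, 5/4) → f = -45/4
The feasible region has finitely many vertices and no improving ray; the minimum is -4308/19 at (309/19, 307/19).

bounded optimum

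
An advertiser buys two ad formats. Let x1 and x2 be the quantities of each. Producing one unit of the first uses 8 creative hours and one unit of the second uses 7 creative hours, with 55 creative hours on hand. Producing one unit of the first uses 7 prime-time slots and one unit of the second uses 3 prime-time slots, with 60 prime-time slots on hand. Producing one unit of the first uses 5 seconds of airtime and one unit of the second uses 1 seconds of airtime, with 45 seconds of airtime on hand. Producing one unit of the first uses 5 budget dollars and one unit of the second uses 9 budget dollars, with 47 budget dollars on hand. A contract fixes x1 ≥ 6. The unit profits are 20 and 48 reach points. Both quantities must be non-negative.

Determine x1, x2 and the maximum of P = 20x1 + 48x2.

x1 = 6, x2 = 1, maximum P = 168

Corner points and P = 20x1 + 48x2:
  (55/8, 0) → P = 275/2
  (6, 0) → P = 120
  (6, 1) → P = 168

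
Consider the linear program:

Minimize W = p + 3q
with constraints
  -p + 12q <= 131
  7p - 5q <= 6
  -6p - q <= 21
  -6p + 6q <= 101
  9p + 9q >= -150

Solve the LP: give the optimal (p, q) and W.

p = -99/37, q = -183/37, minimum W = -648/37

At the optimal vertex, 7p - 5q = 6 and -6p - q = 21.
Solving simultaneously gives p = -99/37, q = -183/37.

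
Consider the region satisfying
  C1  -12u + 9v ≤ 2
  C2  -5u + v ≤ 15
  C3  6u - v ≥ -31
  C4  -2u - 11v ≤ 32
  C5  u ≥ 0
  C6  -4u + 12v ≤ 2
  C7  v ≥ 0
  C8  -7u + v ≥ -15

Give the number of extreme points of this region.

4

Pairwise boundary intersections that survive every other constraint:
  (0, 1/6)
  (0, 0)
  (91/40, 37/40)
  (15/7, 0)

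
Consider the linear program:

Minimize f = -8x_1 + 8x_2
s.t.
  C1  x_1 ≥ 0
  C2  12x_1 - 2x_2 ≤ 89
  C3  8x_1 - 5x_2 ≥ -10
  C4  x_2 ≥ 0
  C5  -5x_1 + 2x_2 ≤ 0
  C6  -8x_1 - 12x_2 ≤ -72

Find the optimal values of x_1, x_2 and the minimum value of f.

Vertices and f = -8x_1 + 8x_2:
  (465/44, 208/11) → f = 734/11
  (303/40, 19/20) → f = -53
  (20/9, 50/9) → f = 80/3
  (36/19, 90/19) → f = 432/19

At the optimal vertex, 12x_1 - 2x_2 = 89 and -8x_1 - 12x_2 = -72.
Solving simultaneously gives x_1 = 303/40, x_2 = 19/20.

x_1 = 303/40, x_2 = 19/20, minimum f = -53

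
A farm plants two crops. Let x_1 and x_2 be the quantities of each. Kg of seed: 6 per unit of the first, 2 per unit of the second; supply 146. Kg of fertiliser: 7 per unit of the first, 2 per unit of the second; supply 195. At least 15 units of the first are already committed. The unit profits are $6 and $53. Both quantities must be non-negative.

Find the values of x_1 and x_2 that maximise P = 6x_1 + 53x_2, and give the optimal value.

Vertices and P = 6x_1 + 53x_2:
  (73/3, 0) → P = 146
  (15, 0) → P = 90
  (15, 28) → P = 1574

x_1 = 15, x_2 = 28, maximum P = 1574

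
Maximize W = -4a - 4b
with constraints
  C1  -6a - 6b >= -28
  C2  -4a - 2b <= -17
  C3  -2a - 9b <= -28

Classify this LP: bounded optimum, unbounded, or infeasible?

infeasible

The boundaries -6a - 6b = -28 and -4a - 2b = -17 meet at (23/6, 5/6), but that point violates -2a - 9b ≤ -28. Every candidate vertex is excluded by some other constraint, so the feasible region is empty.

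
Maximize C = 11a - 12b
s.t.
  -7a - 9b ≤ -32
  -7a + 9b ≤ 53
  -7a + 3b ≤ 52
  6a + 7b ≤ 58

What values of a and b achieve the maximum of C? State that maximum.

a = 298/5, b = -214/5, maximum C = 5846/5

Vertices and C = 11a - 12b:
  (-3/2, 85/18) → C = -439/6
  (298/5, -214/5) → C = 5846/5
  (151/103, 724/103) → C = -7027/103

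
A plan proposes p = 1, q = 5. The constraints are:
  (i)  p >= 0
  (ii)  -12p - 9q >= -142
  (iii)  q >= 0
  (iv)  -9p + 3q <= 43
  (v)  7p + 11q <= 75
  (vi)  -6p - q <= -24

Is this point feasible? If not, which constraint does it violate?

not feasible — violates (vi)

Constraint (vi): -6p - q = -11, which is not ≤ -24. All other constraints are satisfied.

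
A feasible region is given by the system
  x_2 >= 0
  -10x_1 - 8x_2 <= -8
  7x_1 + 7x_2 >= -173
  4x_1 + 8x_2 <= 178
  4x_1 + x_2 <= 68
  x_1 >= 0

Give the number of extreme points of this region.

Pairwise boundary intersections that survive every other constraint:
  (4/5, 0)
  (17, 0)
  (0, 1)
  (183/14, 110/7)
  (0, 89/4)

5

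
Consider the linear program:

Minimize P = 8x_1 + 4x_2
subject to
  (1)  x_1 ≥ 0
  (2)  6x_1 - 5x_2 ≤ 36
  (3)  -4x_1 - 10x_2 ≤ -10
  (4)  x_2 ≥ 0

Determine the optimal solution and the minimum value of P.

x_1 = 0, x_2 = 1, minimum P = 4

Vertices and P = 8x_1 + 4x_2:
  (0, 1) → P = 4
  (6, 0) → P = 48
  (5/2, 0) → P = 20
The feasible region is unbounded (it extends along (0, 1), (5, 6)), but P strictly increases along every unbounded feasible direction, so there is no improving ray and the minimum is attained at a vertex.

At the optimal vertex, x_1 = 0 and -4x_1 - 10x_2 = -10.
Solving simultaneously gives x_1 = 0, x_2 = 1.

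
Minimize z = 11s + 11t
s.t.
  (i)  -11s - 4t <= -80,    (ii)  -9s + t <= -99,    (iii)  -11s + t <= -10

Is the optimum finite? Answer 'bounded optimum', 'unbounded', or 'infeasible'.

unbounded

From the feasible point (476/47, -369/47), moving in the direction (4, -11) keeps every constraint satisfied while z decreases without bound.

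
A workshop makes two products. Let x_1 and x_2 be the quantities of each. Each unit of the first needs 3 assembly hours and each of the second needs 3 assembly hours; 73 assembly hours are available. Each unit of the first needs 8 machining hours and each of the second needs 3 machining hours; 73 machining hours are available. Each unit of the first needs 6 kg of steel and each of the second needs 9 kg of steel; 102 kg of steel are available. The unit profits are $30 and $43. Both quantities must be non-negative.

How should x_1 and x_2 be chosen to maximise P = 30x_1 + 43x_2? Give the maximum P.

Feasible corners and P = 30x_1 + 43x_2:
  (0, 0) → P = 0
  (0, 34/3) → P = 1462/3
  (73/8, 0) → P = 1095/4
  (13/2, 7) → P = 496

x_1 = 13/2, x_2 = 7, maximum P = 496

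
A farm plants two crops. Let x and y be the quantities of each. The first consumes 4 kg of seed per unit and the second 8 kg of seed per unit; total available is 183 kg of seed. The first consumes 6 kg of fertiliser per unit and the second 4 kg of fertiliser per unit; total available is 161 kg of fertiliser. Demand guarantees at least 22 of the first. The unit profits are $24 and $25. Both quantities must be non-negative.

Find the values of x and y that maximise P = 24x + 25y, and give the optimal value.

Feasible corners and P = 24x + 25y:
  (161/6, 0) → P = 644
  (22, 0) → P = 528
  (22, 29/4) → P = 2837/4

x = 22, y = 29/4, maximum P = 2837/4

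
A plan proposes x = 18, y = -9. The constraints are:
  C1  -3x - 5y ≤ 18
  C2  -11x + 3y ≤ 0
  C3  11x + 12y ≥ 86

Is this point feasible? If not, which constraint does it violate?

feasible

C1: -9 ≤ 18 ✓
C2: -225 ≤ 0 ✓
C3: 90 ≥ 86 ✓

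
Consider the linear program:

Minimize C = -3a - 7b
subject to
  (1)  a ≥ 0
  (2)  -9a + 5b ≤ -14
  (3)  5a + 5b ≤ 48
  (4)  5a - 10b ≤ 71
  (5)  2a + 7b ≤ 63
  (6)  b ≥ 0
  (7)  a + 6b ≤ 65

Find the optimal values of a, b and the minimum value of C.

a = 31/7, b = 181/35, minimum C = -1732/35

The binding constraints are -9a + 5b = -14 and 5a + 5b = 48.
Solving simultaneously gives a = 31/7, b = 181/35.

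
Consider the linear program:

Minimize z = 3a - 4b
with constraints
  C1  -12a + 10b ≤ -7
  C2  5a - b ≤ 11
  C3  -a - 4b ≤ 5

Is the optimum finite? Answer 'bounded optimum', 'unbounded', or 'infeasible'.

bounded optimum

Extreme points and z = 3a - 4b:
  (103/38, 97/38) → z = -79/38
  (-11/29, -67/58) → z = 101/29
  (13/7, -12/7) → z = 87/7
The feasible region has finitely many vertices and no improving ray; the minimum is -79/38 at (103/38, 97/38).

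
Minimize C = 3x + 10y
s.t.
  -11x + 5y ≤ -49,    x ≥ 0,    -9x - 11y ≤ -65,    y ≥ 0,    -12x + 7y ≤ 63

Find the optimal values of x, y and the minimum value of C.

x = 65/9, y = 0, minimum C = 65/3

Extreme points and C = 3x + 10y:
  (432/83, 137/83) → C = 2666/83
  (658/17, 1281/17) → C = 14784/17
  (65/9, 0) → C = 65/3
The feasible region is unbounded (it extends along (1, 0), (7, 12)), but C strictly increases along every unbounded feasible direction, so there is no improving ray and the minimum is attained at a vertex.

At the optimal vertex, -9x - 11y = -65 and y = 0.
Solving simultaneously gives x = 65/9, y = 0.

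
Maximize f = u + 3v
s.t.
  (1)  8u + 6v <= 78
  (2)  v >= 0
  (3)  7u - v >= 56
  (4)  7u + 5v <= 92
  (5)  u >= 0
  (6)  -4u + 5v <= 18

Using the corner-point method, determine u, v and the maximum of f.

Corner points and f = u + 3v:
  (39/4, 0) → f = 39/4
  (207/25, 49/25) → f = 354/25
  (8, 0) → f = 8

u = 207/25, v = 49/25, maximum f = 354/25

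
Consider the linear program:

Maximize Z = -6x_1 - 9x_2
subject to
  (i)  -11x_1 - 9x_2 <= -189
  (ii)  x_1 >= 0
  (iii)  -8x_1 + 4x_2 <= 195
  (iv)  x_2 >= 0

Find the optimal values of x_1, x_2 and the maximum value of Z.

x_1 = 189/11, x_2 = 0, maximum Z = -1134/11

Corner points and Z = -6x_1 - 9x_2:
  (0, 21) → Z = -189
  (189/11, 0) → Z = -1134/11
  (0, 195/4) → Z = -1755/4
The feasible region is unbounded (it extends along (1, 2), (1, 0)), but Z strictly decreases along every unbounded feasible direction, so there is no improving ray and the maximum is attained at a vertex.

At the optimal vertex, -11x_1 - 9x_2 = -189 and x_2 = 0.
Solving simultaneously gives x_1 = 189/11, x_2 = 0.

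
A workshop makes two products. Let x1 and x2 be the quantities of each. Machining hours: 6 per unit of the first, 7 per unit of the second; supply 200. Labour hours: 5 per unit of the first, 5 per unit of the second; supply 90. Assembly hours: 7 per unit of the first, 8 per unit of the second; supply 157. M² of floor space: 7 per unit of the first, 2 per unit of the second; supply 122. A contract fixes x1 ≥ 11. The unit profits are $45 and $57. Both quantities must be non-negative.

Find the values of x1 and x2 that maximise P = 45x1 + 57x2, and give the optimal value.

The optimum lies where 5x1 + 5x2 = 90 and x1 = 11.
Solving simultaneously gives x1 = 11, x2 = 7.

x1 = 11, x2 = 7, maximum P = 894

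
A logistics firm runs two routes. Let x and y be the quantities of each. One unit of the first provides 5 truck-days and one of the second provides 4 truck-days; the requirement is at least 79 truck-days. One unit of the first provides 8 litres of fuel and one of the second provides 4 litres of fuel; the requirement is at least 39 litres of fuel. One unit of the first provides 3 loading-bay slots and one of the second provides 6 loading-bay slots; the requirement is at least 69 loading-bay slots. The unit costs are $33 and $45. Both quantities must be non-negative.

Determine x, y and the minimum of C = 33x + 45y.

The feasible region is unbounded (it extends along (0, 1), (1, 0)), but C strictly increases along every unbounded feasible direction, so there is no improving ray and the minimum is attained at a vertex.

The optimum lies where 5x + 4y = 79 and 3x + 6y = 69.
Solving simultaneously gives x = 11, y = 6.

x = 11, y = 6, minimum C = 633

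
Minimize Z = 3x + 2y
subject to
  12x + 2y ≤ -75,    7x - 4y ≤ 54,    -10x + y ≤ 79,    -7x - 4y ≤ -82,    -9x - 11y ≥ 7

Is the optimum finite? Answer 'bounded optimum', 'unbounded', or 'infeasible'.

The boundaries 12x + 2y = -75 and 7x - 4y = 54 meet at (-96/31, -1173/62), but that point violates -7x - 4y ≤ -82. Every candidate vertex is excluded by some other constraint, so the feasible region is empty.

infeasible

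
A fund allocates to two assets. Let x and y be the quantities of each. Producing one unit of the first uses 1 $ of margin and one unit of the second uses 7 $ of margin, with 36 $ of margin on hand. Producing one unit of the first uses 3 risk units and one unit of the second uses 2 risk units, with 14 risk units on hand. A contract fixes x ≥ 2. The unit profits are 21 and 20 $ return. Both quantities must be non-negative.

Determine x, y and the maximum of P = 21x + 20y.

Vertices and P = 21x + 20y:
  (14/3, 0) → P = 98
  (2, 0) → P = 42
  (2, 4) → P = 122

x = 2, y = 4, maximum P = 122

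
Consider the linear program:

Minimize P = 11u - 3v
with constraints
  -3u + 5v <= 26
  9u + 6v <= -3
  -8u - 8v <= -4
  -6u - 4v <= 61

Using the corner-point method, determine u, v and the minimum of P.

u = -47/16, v = 55/16, minimum P = -341/8

Vertices and P = 11u - 3v:
  (-19/7, 25/7) → P = -284/7
  (-47/16, 55/16) → P = -341/8
  (-2, 5/2) → P = -59/2

At the optimal vertex, -3u + 5v = 26 and -8u - 8v = -4.
Solving simultaneously gives u = -47/16, v = 55/16.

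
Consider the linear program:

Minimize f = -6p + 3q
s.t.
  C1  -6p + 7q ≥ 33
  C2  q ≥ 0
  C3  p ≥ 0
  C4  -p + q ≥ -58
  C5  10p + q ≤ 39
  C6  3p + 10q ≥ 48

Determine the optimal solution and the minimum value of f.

p = 60/19, q = 141/19, minimum f = 63/19

Vertices and f = -6p + 3q:
  (60/19, 141/19) → f = 63/19
  (2/27, 43/9) → f = 125/9
  (0, 39) → f = 117
  (0, 24/5) → f = 72/5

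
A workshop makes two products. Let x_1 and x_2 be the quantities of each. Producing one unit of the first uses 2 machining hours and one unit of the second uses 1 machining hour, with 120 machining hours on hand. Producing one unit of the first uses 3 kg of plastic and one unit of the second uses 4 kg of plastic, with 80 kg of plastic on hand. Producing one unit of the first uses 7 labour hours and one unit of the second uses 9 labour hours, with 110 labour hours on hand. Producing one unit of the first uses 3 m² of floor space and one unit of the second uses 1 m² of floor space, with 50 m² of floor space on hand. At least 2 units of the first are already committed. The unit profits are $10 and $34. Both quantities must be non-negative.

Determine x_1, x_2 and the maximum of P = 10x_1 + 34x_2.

Corner points and P = 10x_1 + 34x_2:
  (110/7, 0) → P = 1100/7
  (2, 0) → P = 20
  (2, 32/3) → P = 1148/3

x_1 = 2, x_2 = 32/3, maximum P = 1148/3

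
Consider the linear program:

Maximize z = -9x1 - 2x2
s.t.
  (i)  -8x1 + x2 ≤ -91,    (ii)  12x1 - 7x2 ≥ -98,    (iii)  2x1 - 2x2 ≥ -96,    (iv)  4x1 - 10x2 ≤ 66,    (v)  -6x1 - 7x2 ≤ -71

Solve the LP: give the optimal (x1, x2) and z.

x1 = 354/31, x2 = 11/31, maximum z = -3208/31

The feasible region is unbounded (it extends along (5, 2), (1, 1)), but z strictly decreases along every unbounded feasible direction, so there is no improving ray and the maximum is attained at a vertex.

At the optimal vertex, -8x1 + x2 = -91 and -6x1 - 7x2 = -71.
Solving simultaneously gives x1 = 354/31, x2 = 11/31.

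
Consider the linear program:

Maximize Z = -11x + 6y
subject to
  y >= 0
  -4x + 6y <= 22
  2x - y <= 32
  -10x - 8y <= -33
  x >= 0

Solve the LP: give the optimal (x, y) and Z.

Extreme points and Z = -11x + 6y:
  (16, 0) → Z = -176
  (33/10, 0) → Z = -363/10
  (107/4, 43/2) → Z = -661/4
  (11/46, 88/23) → Z = 935/46

x = 11/46, y = 88/23, maximum Z = 935/46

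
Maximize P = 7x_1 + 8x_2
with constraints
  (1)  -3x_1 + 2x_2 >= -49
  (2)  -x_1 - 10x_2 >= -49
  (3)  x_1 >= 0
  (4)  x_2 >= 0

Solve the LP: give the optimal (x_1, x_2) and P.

Corner points and P = 7x_1 + 8x_2:
  (147/8, 49/16) → P = 1225/8
  (49/3, 0) → P = 343/3
  (0, 49/10) → P = 196/5
  (0, 0) → P = 0

The optimum lies where -3x_1 + 2x_2 = -49 and -x_1 - 10x_2 = -49.
Solving simultaneously gives x_1 = 147/8, x_2 = 49/16.

x_1 = 147/8, x_2 = 49/16, maximum P = 1225/8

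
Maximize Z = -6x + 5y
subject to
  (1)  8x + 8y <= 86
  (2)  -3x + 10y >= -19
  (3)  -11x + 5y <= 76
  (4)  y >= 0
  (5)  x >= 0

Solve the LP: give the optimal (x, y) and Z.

x = 0, y = 43/4, maximum Z = 215/4

Feasible corners and Z = -6x + 5y:
  (253/26, 53/52) → Z = -2771/52
  (0, 43/4) → Z = 215/4
  (19/3, 0) → Z = -38
  (0, 0) → Z = 0

At the optimal vertex, 8x + 8y = 86 and x = 0.
Solving simultaneously gives x = 0, y = 43/4.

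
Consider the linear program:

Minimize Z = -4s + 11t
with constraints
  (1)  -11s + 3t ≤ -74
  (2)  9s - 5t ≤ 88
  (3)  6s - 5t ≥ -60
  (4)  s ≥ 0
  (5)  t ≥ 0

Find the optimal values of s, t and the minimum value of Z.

Corner points and Z = -4s + 11t:
  (550/37, 1104/37) → Z = 9944/37
  (74/11, 0) → Z = -296/11
  (148/3, 356/5) → Z = 8788/15
  (88/9, 0) → Z = -352/9

At the optimal vertex, 9s - 5t = 88 and t = 0.
Solving simultaneously gives s = 88/9, t = 0.

s = 88/9, t = 0, minimum Z = -352/9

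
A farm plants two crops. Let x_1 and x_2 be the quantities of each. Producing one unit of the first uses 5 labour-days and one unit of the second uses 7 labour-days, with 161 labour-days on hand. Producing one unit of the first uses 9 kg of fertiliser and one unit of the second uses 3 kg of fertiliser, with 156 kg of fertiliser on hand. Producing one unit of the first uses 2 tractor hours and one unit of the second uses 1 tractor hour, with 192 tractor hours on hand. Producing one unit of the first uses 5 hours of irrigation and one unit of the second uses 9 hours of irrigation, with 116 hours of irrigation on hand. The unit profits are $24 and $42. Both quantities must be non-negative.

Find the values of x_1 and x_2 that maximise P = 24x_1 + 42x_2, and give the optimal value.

Extreme points and P = 24x_1 + 42x_2:
  (0, 0) → P = 0
  (0, 116/9) → P = 1624/3
  (52/3, 0) → P = 416
  (16, 4) → P = 552

The optimum lies where 9x_1 + 3x_2 = 156 and 5x_1 + 9x_2 = 116.
Solving simultaneously gives x_1 = 16, x_2 = 4.

x_1 = 16, x_2 = 4, maximum P = 552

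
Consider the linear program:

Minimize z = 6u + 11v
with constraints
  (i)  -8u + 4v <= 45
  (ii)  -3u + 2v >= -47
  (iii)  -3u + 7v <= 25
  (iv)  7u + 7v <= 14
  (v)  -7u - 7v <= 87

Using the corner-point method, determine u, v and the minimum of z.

Corner points and z = 6u + 11v:
  (-215/44, 65/44) → z = -575/44
  (-221/28, -127/28) → z = -389/4
  (51/5, -41/5) → z = -29
  (31/7, -118/7) → z = -1112/7
  (-11/10, 31/10) → z = 55/2

The binding constraints are -3u + 2v = -47 and -7u - 7v = 87.
Solving simultaneously gives u = 31/7, v = -118/7.

u = 31/7, v = -118/7, minimum z = -1112/7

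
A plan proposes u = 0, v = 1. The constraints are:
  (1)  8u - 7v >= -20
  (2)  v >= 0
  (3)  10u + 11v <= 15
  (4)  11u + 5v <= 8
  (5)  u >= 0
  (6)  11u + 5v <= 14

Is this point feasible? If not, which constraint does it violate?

feasible

(1): -7 ≥ -20 ✓
(2): 1 ≥ 0 ✓
(3): 11 ≤ 15 ✓
(4): 5 ≤ 8 ✓
(5): 0 ≥ 0 ✓
(6): 5 ≤ 14 ✓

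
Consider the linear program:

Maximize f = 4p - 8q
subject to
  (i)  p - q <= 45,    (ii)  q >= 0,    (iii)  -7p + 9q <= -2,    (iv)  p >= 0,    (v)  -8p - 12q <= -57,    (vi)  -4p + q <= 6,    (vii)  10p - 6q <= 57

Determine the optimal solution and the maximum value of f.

Corner points and f = 4p - 8q:
  (179/52, 383/156) → f = -229/39
  (167/16, 379/48) → f = -257/12
  (171/28, 19/28) → f = 19

p = 171/28, q = 19/28, maximum f = 19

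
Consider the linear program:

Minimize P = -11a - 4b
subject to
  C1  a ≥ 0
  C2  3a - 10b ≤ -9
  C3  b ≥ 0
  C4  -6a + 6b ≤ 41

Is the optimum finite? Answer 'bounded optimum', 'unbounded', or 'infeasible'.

unbounded

From the feasible point (0, 9/10), moving in the direction (6, 6) keeps every constraint satisfied while P decreases without bound.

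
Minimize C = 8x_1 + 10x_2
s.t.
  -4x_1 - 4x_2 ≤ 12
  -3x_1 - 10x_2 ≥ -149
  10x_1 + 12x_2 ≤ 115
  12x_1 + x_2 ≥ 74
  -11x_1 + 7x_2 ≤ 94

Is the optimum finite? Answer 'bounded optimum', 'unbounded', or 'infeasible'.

unbounded

From the feasible point (7, -10), moving in the direction (12, -10) keeps every constraint satisfied while C decreases without bound.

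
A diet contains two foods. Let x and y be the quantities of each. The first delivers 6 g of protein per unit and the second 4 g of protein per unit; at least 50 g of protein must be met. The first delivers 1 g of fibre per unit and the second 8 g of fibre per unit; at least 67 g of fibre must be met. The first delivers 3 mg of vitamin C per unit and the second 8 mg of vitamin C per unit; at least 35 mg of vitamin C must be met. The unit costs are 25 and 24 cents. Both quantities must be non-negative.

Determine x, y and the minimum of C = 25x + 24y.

x = 3, y = 8, minimum C = 267

Extreme points and C = 25x + 24y:
  (0, 25/2) → C = 300
  (67, 0) → C = 1675
  (3, 8) → C = 267
The feasible region is unbounded (it extends along (0, 1), (1, 0)), but C strictly increases along every unbounded feasible direction, so there is no improving ray and the minimum is attained at a vertex.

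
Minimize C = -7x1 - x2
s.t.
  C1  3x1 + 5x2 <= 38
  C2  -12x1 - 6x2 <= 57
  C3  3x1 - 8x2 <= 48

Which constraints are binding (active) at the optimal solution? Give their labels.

C1 and C3

Corner points and C = -7x1 - x2:
  (-171/14, 209/14) → C = 494/7
  (544/39, -10/13) → C = -3778/39
  (-28/19, -249/38) → C = 641/38

The minimum is at (544/39, -10/13). Substituting into each constraint, equality holds for C1 and C3; the remaining constraints have slack.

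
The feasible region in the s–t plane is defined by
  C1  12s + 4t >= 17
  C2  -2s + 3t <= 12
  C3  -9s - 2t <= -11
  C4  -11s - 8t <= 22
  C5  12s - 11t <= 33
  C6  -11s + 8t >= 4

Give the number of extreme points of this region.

4

Of the 15 pairwise boundary intersections, those satisfying every inequality are:
  (5/6, 7/4)
  (6/7, 47/28)
  (9/31, 130/31)
  (84/17, 124/17)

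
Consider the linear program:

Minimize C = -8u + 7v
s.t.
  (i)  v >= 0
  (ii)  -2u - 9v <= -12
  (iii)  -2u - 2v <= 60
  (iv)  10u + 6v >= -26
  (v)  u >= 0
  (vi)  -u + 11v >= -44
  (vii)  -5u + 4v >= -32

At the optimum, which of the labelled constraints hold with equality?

Vertices and C = -8u + 7v:
  (6, 0) → C = -48
  (32/5, 0) → C = -256/5
  (0, 4/3) → C = 28/3
The feasible region is unbounded (it extends along (0, 1), (4, 5)), but C strictly increases along every unbounded feasible direction, so there is no improving ray and the minimum is attained at a vertex.

The minimum is at (32/5, 0). Substituting into each constraint, equality holds for (i) and (vii); the remaining constraints have slack.

(i) and (vii)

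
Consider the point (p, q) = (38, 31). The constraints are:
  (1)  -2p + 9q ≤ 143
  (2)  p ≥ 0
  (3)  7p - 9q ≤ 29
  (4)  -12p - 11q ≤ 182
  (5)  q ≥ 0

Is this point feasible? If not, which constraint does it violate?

Constraint (1): -2p + 9q = 203, which is not ≤ 143. All other constraints are satisfied.

not feasible — violates (1)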